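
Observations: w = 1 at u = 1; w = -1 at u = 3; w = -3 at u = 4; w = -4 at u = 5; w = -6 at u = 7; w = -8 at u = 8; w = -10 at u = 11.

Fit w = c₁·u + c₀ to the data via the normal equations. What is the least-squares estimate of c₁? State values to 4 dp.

c₁ = -1.1414

Forming XᵀX = [[285, 39]; [39, 7]] and Xᵀw = [-250, -31]ᵀ gives XᵀX·[c₁, c₀]ᵀ = Xᵀw.
Eliminating c₀: 7·(row 1) − 39·(row 2) gives 474·c₁ = 7·(-250) − 39·(-31) = -541, so c₁ = -541/474.
Then c₀ = ((-31) − 39·(-541/474))/7 = 305/158.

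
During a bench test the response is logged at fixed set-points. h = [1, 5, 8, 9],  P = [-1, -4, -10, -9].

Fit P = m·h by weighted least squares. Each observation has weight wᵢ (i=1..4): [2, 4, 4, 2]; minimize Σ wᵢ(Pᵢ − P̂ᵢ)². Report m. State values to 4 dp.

Forming XᵀWX = [[520]] and XᵀWP = [-564]ᵀ gives XᵀWX·[m]ᵀ = XᵀWP.
m = (-564)/520 = -1.08462.

m = -1.0846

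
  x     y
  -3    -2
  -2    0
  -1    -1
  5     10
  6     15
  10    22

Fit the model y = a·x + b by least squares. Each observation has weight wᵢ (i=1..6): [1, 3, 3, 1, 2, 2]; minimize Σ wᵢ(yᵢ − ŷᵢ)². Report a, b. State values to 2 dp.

From the data, Σwᵢ·x·x = 321, Σwᵢ·x = 25, Σwᵢ·1 = 12.
Moment sums: Σwᵢ·x·y = 679, Σwᵢ·y = 79.
det = 321·12 − 25² = 3227.
a = (679·12 − 25·79)/3227 = 6173/3227; b = (321·79 − 25·679)/3227 = 8384/3227.

a = 1.91, b = 2.60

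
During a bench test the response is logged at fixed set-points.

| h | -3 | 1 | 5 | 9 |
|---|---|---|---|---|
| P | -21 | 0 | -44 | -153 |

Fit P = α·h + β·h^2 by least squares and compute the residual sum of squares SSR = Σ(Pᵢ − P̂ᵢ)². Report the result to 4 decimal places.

Normal-equation sums: Σh·h = 116, Σh·h^2 = 828, Σh^2·h^2 = 7268.
Right-hand side: Σh·P = -1534, Σh^2·P = -13682.
Normal equations: [[116, 828]; [828, 7268]]·[α, β]ᵀ = [-1534, -13682]ᵀ.
Determinant 116·7268 − 828² = 157504.
α = ((-1534)·7268 − 828·(-13682))/157504 = 122/107; β = (116·(-13682) − 828·(-1534))/157504 = -9905/4922.
Residuals: 2619/4922, 4293/4922, 2997/4922, -1269/4922; SSR = 3645/2461.

SSR = 1.4811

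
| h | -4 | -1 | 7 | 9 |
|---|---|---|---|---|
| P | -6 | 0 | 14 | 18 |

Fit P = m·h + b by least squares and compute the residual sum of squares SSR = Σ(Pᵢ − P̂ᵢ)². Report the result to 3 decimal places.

From the data, Σh·h = 147, Σh = 11, Σ1 = 4.
Right-hand side: Σh·P = 284, ΣP = 26.
Normal equations: [[147, 11]; [11, 4]]·[m, b]ᵀ = [284, 26]ᵀ.
Eliminating b: 4·(row 1) − 11·(row 2) gives 467·m = 4·284 − 11·26 = 850, so m = 850/467.
Then b = (26 − 11·(850/467))/4 = 698/467.
Residuals: -100/467, 152/467, -110/467, 58/467; SSR = 104/467.

SSR = 0.223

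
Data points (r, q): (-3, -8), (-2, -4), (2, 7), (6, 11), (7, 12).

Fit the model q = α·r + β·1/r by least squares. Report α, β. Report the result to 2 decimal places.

α = 1.67, β = 5.09

The normal system XᵀX·[α, β]ᵀ = Xᵀq is [[102, 5]; [5, 1163/1764]]·[α, β]ᵀ = [196, 82/7]ᵀ.
det = 102·(1163/1764) − 5² = 12421/294.
α = (196·(1163/1764) − 5·(82/7))/(12421/294) = 62314/37263; β = (102·(82/7) − 5·196)/(12421/294) = 63168/12421.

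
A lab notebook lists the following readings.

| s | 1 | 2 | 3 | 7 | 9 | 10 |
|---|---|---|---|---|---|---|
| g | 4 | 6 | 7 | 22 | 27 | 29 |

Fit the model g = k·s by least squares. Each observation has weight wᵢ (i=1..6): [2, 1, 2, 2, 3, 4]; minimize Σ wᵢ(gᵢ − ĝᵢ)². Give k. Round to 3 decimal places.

k = 2.953

Entries of XᵀWX: Σwᵢ·s·s = 765.
And Σwᵢ·s·g = 2259.
Normal equations: [[765]]·[k]ᵀ = [2259]ᵀ.
Hence k = 2259 / 765 ≈ 2.95294.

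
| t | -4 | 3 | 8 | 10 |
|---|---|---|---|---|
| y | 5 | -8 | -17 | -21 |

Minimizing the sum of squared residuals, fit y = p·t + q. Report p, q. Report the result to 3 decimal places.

From the data, Σt·t = 189, Σt = 17, Σ1 = 4.
And Σt·y = -390, Σy = -41.
Normal equations: [[189, 17]; [17, 4]]·[p, q]ᵀ = [-390, -41]ᵀ.
det = 189·4 − 17² = 467.
p = ((-390)·4 − 17·(-41))/467 = -863/467; q = (189·(-41) − 17·(-390))/467 = -1119/467.

p = -1.848, q = -2.396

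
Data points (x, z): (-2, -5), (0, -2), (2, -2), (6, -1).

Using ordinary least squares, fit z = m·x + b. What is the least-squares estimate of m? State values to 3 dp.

m = 0.429

Compute the Gram sums: Σx·x = 44, Σx = 6, Σ1 = 4.
Right-hand side: Σx·z = 0, Σz = -10.
MᵀM·[m, b]ᵀ = Mᵀz becomes [[44, 6]; [6, 4]]·[m, b]ᵀ = [0, -10]ᵀ.
Determinant 44·4 − 6² = 140.
m = (0·4 − 6·(-10))/140 = 3/7; b = (44·(-10) − 6·0)/140 = -22/7.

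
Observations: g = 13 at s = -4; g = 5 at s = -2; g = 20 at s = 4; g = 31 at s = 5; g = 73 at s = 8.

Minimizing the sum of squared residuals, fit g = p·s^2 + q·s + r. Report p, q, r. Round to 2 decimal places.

p = 1.00, q = 0.89, r = 1.37

Forming AᵀA = [[5249, 629, 125]; [629, 125, 11]; [125, 11, 5]] and Aᵀg = [5995, 757, 142]ᵀ gives AᵀA·[p, q, r]ᵀ = Aᵀg.
Solving the 3×3 system (Gaussian elimination) gives p = 24741/24662, q = 371/418, r = 16860/12331.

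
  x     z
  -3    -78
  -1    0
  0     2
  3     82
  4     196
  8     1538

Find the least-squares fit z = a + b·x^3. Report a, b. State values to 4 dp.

Sums needed: Σ1 = 6, Σx^3 = 575, Σx^3·x^3 = 267699.
And Σz = 1740, Σx^3·z = 804320.
Normal equations: [[6, 575]; [575, 267699]]·[a, b]ᵀ = [1740, 804320]ᵀ.
Δ = 6·267699 − 575² = 1275569.
a = (1740·267699 − 575·804320)/1275569 = 3312260/1275569; b = (6·804320 − 575·1740)/1275569 = 3825420/1275569.

a = 2.5967, b = 2.9990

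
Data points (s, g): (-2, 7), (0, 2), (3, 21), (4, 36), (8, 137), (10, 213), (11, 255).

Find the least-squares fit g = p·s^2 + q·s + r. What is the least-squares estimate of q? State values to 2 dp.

q = 0.72

The normal equations are: 29090·p + 2926·q + 314·r = 61716;  2926·p + 314·q + 34·r = 6224;  314·p + 34·q + 7·r = 671.
(Σs^2·s^2 = 29090, Σs^2·s = 2926, Σs^2 = 314, Σs·s = 314, Σs = 34, Σ1 = 7, Σs^2·g = 61716, Σs·g = 6224, Σg = 671.)
Inverting the 3×3 Gram matrix, [p, q, r]ᵀ = [241961/118641, 85994/118641, 33741/39547]ᵀ.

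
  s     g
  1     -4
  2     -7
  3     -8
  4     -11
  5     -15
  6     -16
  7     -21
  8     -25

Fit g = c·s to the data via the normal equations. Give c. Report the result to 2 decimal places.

c = -2.96

Forming MᵀM = [[204]] and Mᵀg = [-604]ᵀ gives MᵀM·[c]ᵀ = Mᵀg.
Hence c = -604 / 204 ≈ -2.96078.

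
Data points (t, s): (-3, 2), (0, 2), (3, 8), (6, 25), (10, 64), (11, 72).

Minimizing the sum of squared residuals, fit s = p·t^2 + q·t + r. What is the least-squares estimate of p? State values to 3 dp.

The normal system AᵀA·[p, q, r]ᵀ = Aᵀs is [[26099, 2547, 275]; [2547, 275, 27]; [275, 27, 6]]·[p, q, r]ᵀ = [16102, 1600, 173]ᵀ.
Solving the 3×3 system (Gaussian elimination) gives p = 536327/1070000, q = 1151041/1070000, r = 136291/133750.

p = 0.501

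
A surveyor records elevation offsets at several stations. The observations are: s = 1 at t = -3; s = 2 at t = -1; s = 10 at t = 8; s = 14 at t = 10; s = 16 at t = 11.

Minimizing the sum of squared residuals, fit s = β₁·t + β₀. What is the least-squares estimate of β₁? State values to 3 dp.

Normal-equation sums: Σt·t = 295, Σt = 25, Σ1 = 5.
And Σt·s = 391, Σs = 43.
Normal equations: [[295, 25]; [25, 5]]·[β₁, β₀]ᵀ = [391, 43]ᵀ.
det = 295·5 − 25² = 850.
β₁ = (391·5 − 25·43)/850 = 88/85; β₀ = (295·43 − 25·391)/850 = 291/85.

β₁ = 1.035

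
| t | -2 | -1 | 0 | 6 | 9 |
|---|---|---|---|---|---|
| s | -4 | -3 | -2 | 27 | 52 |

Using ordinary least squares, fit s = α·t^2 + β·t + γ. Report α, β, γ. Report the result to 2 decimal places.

Forming XᵀX = [[7874, 936, 122]; [936, 122, 12]; [122, 12, 5]] and Xᵀs = [5165, 641, 70]ᵀ gives XᵀX·[α, β, γ]ᵀ = Xᵀs.
Inverting the 3×3 Gram matrix, [α, β, γ]ᵀ = [44897/106782, 77361/35594, -78769/53391]ᵀ.

α = 0.42, β = 2.17, γ = -1.48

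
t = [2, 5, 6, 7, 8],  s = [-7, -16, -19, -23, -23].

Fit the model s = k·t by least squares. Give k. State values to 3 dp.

Compute the Gram sums: Σt·t = 178.
For Xᵀs: Σt·s = -553.
Hence k = -553 / 178 ≈ -3.10674.

k = -3.107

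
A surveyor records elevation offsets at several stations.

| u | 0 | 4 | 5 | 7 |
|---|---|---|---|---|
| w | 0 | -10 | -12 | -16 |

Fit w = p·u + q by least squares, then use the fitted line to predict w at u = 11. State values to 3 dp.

ŵ = -25.654

Setting ∂/∂p … = 0 gives: 90·p + 16·q = -212;  16·p + 4·q = -38.
det = 90·4 − 16² = 104.
p = ((-212)·4 − 16·(-38))/104 = -30/13; q = (90·(-38) − 16·(-212))/104 = -7/26.
At u = 11: ŵ = (-30/13)·(11) + (-7/26)·(1) = -667/26.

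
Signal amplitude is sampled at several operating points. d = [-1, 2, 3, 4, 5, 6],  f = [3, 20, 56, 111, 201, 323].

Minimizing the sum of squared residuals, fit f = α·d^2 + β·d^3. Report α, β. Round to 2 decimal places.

α = 3.18, β = 0.97

With design matrix X, XᵀX = [[2275, 12199]; [12199, 67171]] and Xᵀf = [19016, 103666]ᵀ.
Determinant 2275·67171 − 12199² = 3998424.
α = (19016·67171 − 12199·103666)/3998424 = 6351101/1999212; β = (2275·103666 − 12199·19016)/3998424 = 1931983/1999212.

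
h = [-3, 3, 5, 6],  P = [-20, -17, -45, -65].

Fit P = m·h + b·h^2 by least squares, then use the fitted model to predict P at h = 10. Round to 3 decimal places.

With design matrix X, XᵀX = [[79, 341]; [341, 2083]] and XᵀP = [-606, -3798]ᵀ.
Eliminating b: 2083·(row 1) − 341·(row 2) gives 48276·m = 2083·(-606) − 341·(-3798) = 32820, so m = 2735/4023.
Then b = ((-3798) − 341·(2735/4023))/2083 = -7783/4023.
At h = 10: P̂ = (2735/4023)·(10) + (-7783/4023)·(100) = -750950/4023.

P̂ = -186.664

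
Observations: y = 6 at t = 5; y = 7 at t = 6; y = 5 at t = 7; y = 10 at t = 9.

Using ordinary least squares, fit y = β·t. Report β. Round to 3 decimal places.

Sums needed: Σt·t = 191.
And Σt·y = 197.
So XᵀX·[β]ᵀ = Xᵀy: [[191]]·[β]ᵀ = [197]ᵀ.
β = 197/191 = 1.03141.

β = 1.031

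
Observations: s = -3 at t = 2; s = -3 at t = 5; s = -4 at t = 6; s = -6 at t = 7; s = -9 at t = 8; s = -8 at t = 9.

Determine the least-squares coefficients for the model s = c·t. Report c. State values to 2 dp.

c = -0.89

XᵀX·[c]ᵀ = Xᵀs reads: 259·c = -231.
c = (-231)/259 = -0.891892.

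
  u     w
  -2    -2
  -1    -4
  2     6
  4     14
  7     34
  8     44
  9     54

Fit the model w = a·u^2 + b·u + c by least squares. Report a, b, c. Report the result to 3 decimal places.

Sums needed: Σu^2·u^2 = 13347, Σu^2·u = 1647, Σu^2 = 219, Σu·u = 219, Σu = 27, Σ1 = 7.
And Σu^2·w = 9092, Σu·w = 1152, Σw = 146.
So XᵀX·[a, b, c]ᵀ = Xᵀw: [[13347, 1647, 219]; [1647, 219, 27]; [219, 27, 7]]·[a, b, c]ᵀ = [9092, 1152, 146]ᵀ.
Solving the 3×3 system (Gaussian elimination) gives a = 13771/29862, b = 6323/3318, c = -4583/4977.

a = 0.461, b = 1.906, c = -0.921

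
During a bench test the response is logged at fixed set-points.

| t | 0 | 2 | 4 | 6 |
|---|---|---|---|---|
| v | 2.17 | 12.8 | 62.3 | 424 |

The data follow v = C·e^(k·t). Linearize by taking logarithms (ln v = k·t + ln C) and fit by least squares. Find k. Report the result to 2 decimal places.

k = 0.87

Let Y = ln v. Fitting Y = k·t + ln C by least squares:
Σt = 12.0000, Σ(t)² = 56.0000, Σln v = 13.5059, Σt·ln v = 57.9251.
Equations: 56.0000·k + 12.0000·ln C = 57.9251;  12.0000·k + 4·ln C = 13.5059.
Δ = 56.0000·4 − (12.0000)² = 80.0000; k = (57.9251·4 − 12.0000·13.5059)/80.0000 = 0.87038, ln C = (56.0000·13.5059 − 12.0000·57.9251)/80.0000 = 0.76534.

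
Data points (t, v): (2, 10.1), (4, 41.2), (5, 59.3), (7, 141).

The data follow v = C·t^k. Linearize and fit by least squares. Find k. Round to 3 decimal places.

k = 2.068

Let Y = ln v. Fitting Y = k·ln t + ln C by least squares:
Sums: Σln t = 5.6348, Σ(ln t)² = 8.7791, Σln v = 15.0623, Σln t·ln v = 22.9583.
Normal system: [[8.7791, 5.6348]; [5.6348, 4]]·[k, ln C]ᵀ = [22.9583, 15.0623]ᵀ.
Δ = 8.7791·4 − (5.6348)² = 3.3656; k = (22.9583·4 − 5.6348·15.0623)/3.3656 = 2.06801, ln C = (8.7791·15.0623 − 5.6348·22.9583)/3.3656 = 0.85238.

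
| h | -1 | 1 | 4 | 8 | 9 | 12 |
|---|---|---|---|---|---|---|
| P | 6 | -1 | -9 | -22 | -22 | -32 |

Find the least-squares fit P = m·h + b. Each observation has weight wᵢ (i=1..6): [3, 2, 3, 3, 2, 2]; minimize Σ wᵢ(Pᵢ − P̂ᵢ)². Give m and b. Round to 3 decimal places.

Normal-equation sums: Σwᵢ·h·h = 695, Σwᵢ·h = 77, Σwᵢ·1 = 15.
And Σwᵢ·h·P = -1820, Σwᵢ·P = -185.
Normal equations: [[695, 77]; [77, 15]]·[m, b]ᵀ = [-1820, -185]ᵀ.
Determinant 695·15 − 77² = 4496.
m = ((-1820)·15 − 77·(-185))/4496 = -13055/4496; b = (695·(-185) − 77·(-1820))/4496 = 11565/4496.

m = -2.904, b = 2.572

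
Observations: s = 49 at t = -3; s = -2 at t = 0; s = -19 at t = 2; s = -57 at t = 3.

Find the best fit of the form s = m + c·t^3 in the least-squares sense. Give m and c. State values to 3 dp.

Entries of XᵀX: Σ1 = 4, Σt^3 = 8, Σt^3·t^3 = 1522.
For Xᵀs: Σs = -29, Σt^3·s = -3014.
So XᵀX·[m, c]ᵀ = Xᵀs: [[4, 8]; [8, 1522]]·[m, c]ᵀ = [-29, -3014]ᵀ.
Determinant 4·1522 − 8² = 6024.
m = ((-29)·1522 − 8·(-3014))/6024 = -10013/3012; c = (4·(-3014) − 8·(-29))/6024 = -1478/753.

m = -3.324, c = -1.963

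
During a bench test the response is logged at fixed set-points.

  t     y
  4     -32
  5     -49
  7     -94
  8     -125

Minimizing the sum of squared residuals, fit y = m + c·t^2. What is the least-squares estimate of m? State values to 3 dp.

Setting ∂/∂m … = 0 gives: 4·m + 154·c = -300;  154·m + 7378·c = -14343.
(Σ1 = 4, Σt^2 = 154, Σt^2·t^2 = 7378, Σy = -300, Σt^2·y = -14343.)
det = 4·7378 − 154² = 5796.
m = ((-300)·7378 − 154·(-14343))/5796 = -109/138; c = (4·(-14343) − 154·(-300))/5796 = -133/69.

m = -0.790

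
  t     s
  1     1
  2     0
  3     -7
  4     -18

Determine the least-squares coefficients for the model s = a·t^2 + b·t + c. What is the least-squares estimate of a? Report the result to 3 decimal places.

a = -2.500

With design matrix A, AᵀA = [[354, 100, 30]; [100, 30, 10]; [30, 10, 4]] and Aᵀs = [-350, -92, -24]ᵀ.
Solving the 3×3 system (Gaussian elimination) gives a = -5/2, b = 61/10, c = -5/2.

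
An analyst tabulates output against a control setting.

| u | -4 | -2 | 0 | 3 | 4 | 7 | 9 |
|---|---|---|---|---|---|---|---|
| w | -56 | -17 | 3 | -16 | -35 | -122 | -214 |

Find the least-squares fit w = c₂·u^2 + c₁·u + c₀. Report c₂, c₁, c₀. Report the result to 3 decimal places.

c₂ = -2.973, c₁ = 2.839, c₀ = 2.135

Normal-equation sums: Σu^2·u^2 = 9571, Σu^2·u = 1091, Σu^2 = 175, Σu·u = 175, Σu = 17, Σ1 = 7.
And Σu^2·w = -24980, Σu·w = -2710, Σw = -457.
So XᵀX·[c₂, c₁, c₀]ᵀ = Xᵀw: [[9571, 1091, 175]; [1091, 175, 17]; [175, 17, 7]]·[c₂, c₁, c₀]ᵀ = [-24980, -2710, -457]ᵀ.
Inverting the 3×3 Gram matrix, [c₂, c₁, c₀]ᵀ = [-290423/97698, 832169/293094, 312946/146547]ᵀ.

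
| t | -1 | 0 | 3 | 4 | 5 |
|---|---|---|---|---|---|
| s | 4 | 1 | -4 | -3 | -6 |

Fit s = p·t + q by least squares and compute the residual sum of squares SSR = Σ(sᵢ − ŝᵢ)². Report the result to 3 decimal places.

SSR = 4.299

The normal system XᵀX·[p, q]ᵀ = Xᵀs is [[51, 11]; [11, 5]]·[p, q]ᵀ = [-58, -8]ᵀ.
Determinant 51·5 − 11² = 134.
p = ((-58)·5 − 11·(-8))/134 = -101/67; q = (51·(-8) − 11·(-58))/134 = 115/67.
Residuals: 52/67, -48/67, -80/67, 88/67, -12/67; SSR = 288/67.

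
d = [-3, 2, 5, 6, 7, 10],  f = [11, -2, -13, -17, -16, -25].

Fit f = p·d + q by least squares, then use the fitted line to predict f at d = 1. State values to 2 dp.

f̂ = -0.44

Sums needed: Σd·d = 223, Σd = 27, Σ1 = 6.
And Σd·f = -566, Σf = -62.
XᵀX·[p, q]ᵀ = Xᵀf becomes [[223, 27]; [27, 6]]·[p, q]ᵀ = [-566, -62]ᵀ.
Δ = 223·6 − 27² = 609.
p = ((-566)·6 − 27·(-62))/609 = -82/29; q = (223·(-62) − 27·(-566))/609 = 208/87.
At d = 1: f̂ = (-82/29)·(1) + (208/87)·(1) = -38/87.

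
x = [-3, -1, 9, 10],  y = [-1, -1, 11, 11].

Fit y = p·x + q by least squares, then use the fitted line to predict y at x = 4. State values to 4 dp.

Entries of MᵀM: Σx·x = 191, Σx = 15, Σ1 = 4.
And Σx·y = 213, Σy = 20.
Normal equations: [[191, 15]; [15, 4]]·[p, q]ᵀ = [213, 20]ᵀ.
Determinant 191·4 − 15² = 539.
p = (213·4 − 15·20)/539 = 552/539; q = (191·20 − 15·213)/539 = 625/539.
At x = 4: ŷ = (552/539)·(4) + (625/539)·(1) = 2833/539.

ŷ = 5.2560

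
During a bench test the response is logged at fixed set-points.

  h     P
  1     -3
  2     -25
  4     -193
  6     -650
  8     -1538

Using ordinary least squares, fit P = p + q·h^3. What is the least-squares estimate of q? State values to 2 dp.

The normal equations are: 5·p + 801·q = -2409;  801·p + 312961·q = -940411.
Eliminating q: 312961·(row 1) − 801·(row 2) gives 923204·p = 312961·(-2409) − 801·(-940411) = -653838, so p = -326919/461602.
Then q = ((-940411) − 801·(-326919/461602))/312961 = -1386223/461602.

q = -3.00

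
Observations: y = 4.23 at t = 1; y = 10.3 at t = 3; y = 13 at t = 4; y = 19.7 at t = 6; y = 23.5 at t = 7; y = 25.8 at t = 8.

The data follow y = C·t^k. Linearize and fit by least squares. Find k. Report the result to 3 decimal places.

Linearized form: ln y = k·ln t + ln C. From the 6 transformed points,
Σln t = 8.3020, Σ(ln t)² = 14.4498, Σln y = 15.7273, Σln t·ln y = 24.3607.
Equations: 14.4498·k + 8.3020·ln C = 24.3607;  8.3020·k + 6·ln C = 15.7273.
Slope k = (n·Σln t·ln y − Σln t·Σln y)/(n·Σ(ln t)² − (Σln t)²) = (6·24.3607 − 8.3020·15.7273)/17.7753 = 0.87738; ln C = (Σln y − k·Σln t)/n = 1.40721.

k = 0.877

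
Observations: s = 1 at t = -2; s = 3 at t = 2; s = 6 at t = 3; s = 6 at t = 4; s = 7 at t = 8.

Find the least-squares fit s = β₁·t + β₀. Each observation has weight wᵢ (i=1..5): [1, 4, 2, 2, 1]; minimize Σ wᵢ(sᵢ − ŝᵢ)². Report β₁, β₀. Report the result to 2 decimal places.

β₁ = 0.70, β₀ = 2.45

With design matrix A, AᵀWA = [[134, 28]; [28, 10]] and AᵀWs = [162, 44]ᵀ.
Eliminating β₀: 10·(row 1) − 28·(row 2) gives 556·β₁ = 10·162 − 28·44 = 388, so β₁ = 97/139.
Then β₀ = (44 − 28·(97/139))/10 = 340/139.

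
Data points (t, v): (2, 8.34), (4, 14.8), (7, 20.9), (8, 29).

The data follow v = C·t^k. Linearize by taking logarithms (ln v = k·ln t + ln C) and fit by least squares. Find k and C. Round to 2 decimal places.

Let Y = ln v. Fitting Y = k·ln t + ln C by least squares:
Σln t = 6.1048, Σ(ln t)² = 10.5129, Σln v = 11.2227, Σln t·ln v = 18.1229.
Equations: 10.5129·k + 6.1048·ln C = 18.1229;  6.1048·k + 4·ln C = 11.2227.
Δ = 10.5129·4 − (6.1048)² = 4.7831; k = (18.1229·4 − 6.1048·11.2227)/4.7831 = 0.83193, ln C = (10.5129·11.2227 − 6.1048·18.1229)/4.7831 = 1.53599, so C = exp(1.53599) = 4.64593.

k = 0.83, C = 4.65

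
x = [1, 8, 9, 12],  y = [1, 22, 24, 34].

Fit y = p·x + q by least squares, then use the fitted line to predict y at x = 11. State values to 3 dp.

ŷ = 30.669

Normal-equation sums: Σx·x = 290, Σx = 30, Σ1 = 4.
Moment sums: Σx·y = 801, Σy = 81.
MᵀM·[p, q]ᵀ = Mᵀy becomes [[290, 30]; [30, 4]]·[p, q]ᵀ = [801, 81]ᵀ.
Δ = 290·4 − 30² = 260.
p = (801·4 − 30·81)/260 = 387/130; q = (290·81 − 30·801)/260 = -27/13.
At x = 11: ŷ = (387/130)·(11) + (-27/13)·(1) = 3987/130.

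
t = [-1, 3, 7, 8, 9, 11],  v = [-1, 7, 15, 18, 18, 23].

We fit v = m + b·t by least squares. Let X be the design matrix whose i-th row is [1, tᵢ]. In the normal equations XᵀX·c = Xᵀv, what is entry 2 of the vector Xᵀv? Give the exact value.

Entry 2 ↔ basis t, so (Xᵀv)_{2} = Σᵢ (t)·vᵢ = (-1)·(-1) + (3)·(7) + (7)·(15) + (8)·(18) + (9)·(18) + (11)·(23) = 686.

686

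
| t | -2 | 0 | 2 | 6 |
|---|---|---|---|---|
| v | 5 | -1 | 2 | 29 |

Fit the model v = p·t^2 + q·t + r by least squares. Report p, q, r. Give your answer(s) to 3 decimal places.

p = 0.955, q = -0.791, r = -0.564

The normal system XᵀX·[p, q, r]ᵀ = Xᵀv is [[1328, 216, 44]; [216, 44, 6]; [44, 6, 4]]·[p, q, r]ᵀ = [1072, 168, 35]ᵀ.
Inverting the 3×3 Gram matrix, [p, q, r]ᵀ = [21/22, -87/110, -31/55]ᵀ.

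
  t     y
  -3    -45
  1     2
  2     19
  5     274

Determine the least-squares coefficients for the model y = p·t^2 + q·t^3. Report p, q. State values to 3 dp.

p = 0.970, q = 1.997

From the data, Σt^2·t^2 = 723, Σt^2·t^3 = 2915, Σt^3·t^3 = 16419.
Right-hand side: Σt^2·y = 6523, Σt^3·y = 35619.
Normal equations: [[723, 2915]; [2915, 16419]]·[p, q]ᵀ = [6523, 35619]ᵀ.
Determinant 723·16419 − 2915² = 3373712.
p = (6523·16419 − 2915·35619)/3373712 = 408969/421714; q = (723·35619 − 2915·6523)/3373712 = 842249/421714.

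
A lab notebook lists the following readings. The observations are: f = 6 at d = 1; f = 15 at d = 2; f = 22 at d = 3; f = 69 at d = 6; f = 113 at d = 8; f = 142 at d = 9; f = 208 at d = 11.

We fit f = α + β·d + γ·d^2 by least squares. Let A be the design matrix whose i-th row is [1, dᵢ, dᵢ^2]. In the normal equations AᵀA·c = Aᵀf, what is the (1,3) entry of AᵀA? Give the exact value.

316

Row 1 ↔ basis 1, column 3 ↔ basis d^2, so (AᵀA)_{1,3} = Σᵢ d^2 = (1)·(1) + (1)·(4) + (1)·(9) + (1)·(36) + (1)·(64) + (1)·(81) + (1)·(121) = 316.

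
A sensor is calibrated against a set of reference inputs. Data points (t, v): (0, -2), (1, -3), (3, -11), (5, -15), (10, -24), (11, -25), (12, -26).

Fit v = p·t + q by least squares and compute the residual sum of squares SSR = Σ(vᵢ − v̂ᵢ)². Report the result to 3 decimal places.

SSR = 14.614

Normal-equation sums: Σt·t = 400, Σt = 42, Σ1 = 7.
For Xᵀv: Σt·v = -938, Σv = -106.
So XᵀX·[p, q]ᵀ = Xᵀv: [[400, 42]; [42, 7]]·[p, q]ᵀ = [-938, -106]ᵀ.
Determinant 400·7 − 42² = 1036.
p = ((-938)·7 − 42·(-106))/1036 = -151/74; q = (400·(-106) − 42·(-938))/1036 = -751/259.
Residuals: 233/259, 1005/518, -1025/518, -983/518, -180/259, 179/518, 359/259; SSR = 3785/259.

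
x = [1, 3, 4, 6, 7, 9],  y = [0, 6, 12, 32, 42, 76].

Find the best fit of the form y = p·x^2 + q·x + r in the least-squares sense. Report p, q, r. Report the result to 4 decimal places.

p = 1.0952, q = -1.5238, r = 0.5714

Sums needed: Σx^2·x^2 = 10596, Σx^2·x = 1380, Σx^2 = 192, Σx·x = 192, Σx = 30, Σ1 = 6.
Right-hand side: Σx^2·y = 9612, Σx·y = 1236, Σy = 168.
AᵀA·[p, q, r]ᵀ = Aᵀy becomes [[10596, 1380, 192]; [1380, 192, 30]; [192, 30, 6]]·[p, q, r]ᵀ = [9612, 1236, 168]ᵀ.
Inverting the 3×3 Gram matrix, [p, q, r]ᵀ = [23/21, -32/21, 4/7]ᵀ.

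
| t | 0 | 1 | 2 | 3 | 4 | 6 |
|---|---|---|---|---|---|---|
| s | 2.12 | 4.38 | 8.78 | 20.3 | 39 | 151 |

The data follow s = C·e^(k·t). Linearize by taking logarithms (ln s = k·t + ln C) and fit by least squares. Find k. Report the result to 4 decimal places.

k = 0.7157

Linearized form: ln s = k·t + ln C. From the 6 transformed points,
Σt = 16.0000, Σ(t)² = 66.0000, Σln s = 16.0924, Σt·ln s = 59.6118.
Equations: 66.0000·k + 16.0000·ln C = 59.6118;  16.0000·k + 6·ln C = 16.0924.
Solving (det = 140.0000): k = 0.71566, ln C = 0.77364.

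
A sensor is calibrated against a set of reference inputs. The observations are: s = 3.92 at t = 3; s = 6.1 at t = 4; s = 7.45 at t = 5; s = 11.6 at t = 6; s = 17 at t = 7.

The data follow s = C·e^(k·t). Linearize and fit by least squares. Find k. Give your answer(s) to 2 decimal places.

With ln sᵢ as the transformed response and tᵢ as the regressor:
Over the data: Σt = 25.0000, Σ(t)² = 135.0000, Σln s = 10.4668, Σt·ln s = 55.9110.
Normal system: [[135.0000, 25.0000]; [25.0000, 5]]·[k, ln C]ᵀ = [55.9110, 10.4668]ᵀ.
Slope k = (n·Σt·ln s − Σt·Σln s)/(n·Σ(t)² − (Σt)²) = (5·55.9110 − 25.0000·10.4668)/50.0000 = 0.35770; ln C = (Σln s − k·Σt)/n = 0.30488.

k = 0.36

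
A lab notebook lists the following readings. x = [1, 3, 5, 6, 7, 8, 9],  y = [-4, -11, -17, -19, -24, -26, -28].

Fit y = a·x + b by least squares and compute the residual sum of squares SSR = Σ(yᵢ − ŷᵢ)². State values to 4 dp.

Setting ∂/∂a … = 0 gives: 265·a + 39·b = -864;  39·a + 7·b = -129.
(Σx·x = 265, Σx = 39, Σ1 = 7, Σx·y = -864, Σy = -129.)
det = 265·7 − 39² = 334.
a = ((-864)·7 − 39·(-129))/334 = -1017/334; b = (265·(-129) − 39·(-864))/334 = -489/334.
Residuals: 85/167, -67/167, -52/167, 245/334, -204/167, -59/334, 145/167; SSR = 1113/334.

SSR = 3.3323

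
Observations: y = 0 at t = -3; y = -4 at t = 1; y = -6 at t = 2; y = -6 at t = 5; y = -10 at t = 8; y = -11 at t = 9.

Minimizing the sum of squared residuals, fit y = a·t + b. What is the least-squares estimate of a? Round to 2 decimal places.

Forming AᵀA = [[184, 22]; [22, 6]] and Aᵀy = [-225, -37]ᵀ gives AᵀA·[a, b]ᵀ = Aᵀy.
Eliminating b: 6·(row 1) − 22·(row 2) gives 620·a = 6·(-225) − 22·(-37) = -536, so a = -134/155.
Then b = ((-37) − 22·(-134/155))/6 = -929/310.

a = -0.86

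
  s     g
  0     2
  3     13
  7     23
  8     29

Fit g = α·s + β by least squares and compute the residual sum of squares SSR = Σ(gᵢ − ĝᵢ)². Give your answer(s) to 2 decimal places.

The normal system MᵀM·[α, β]ᵀ = Mᵀg is [[122, 18]; [18, 4]]·[α, β]ᵀ = [432, 67]ᵀ.
Determinant 122·4 − 18² = 164.
α = (432·4 − 18·67)/164 = 261/82; β = (122·67 − 18·432)/164 = 199/82.
Residuals: -35/82, 42/41, -70/41, 91/82; SSR = 441/82.

SSR = 5.38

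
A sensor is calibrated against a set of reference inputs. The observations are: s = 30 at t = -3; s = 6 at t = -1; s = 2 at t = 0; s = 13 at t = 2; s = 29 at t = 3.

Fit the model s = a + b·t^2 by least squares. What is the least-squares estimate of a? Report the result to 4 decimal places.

a = 2.1120

Entries of MᵀM: Σ1 = 5, Σt^2 = 23, Σt^2·t^2 = 179.
Right-hand side: Σs = 80, Σt^2·s = 589.
Δ = 5·179 − 23² = 366.
a = (80·179 − 23·589)/366 = 773/366; b = (5·589 − 23·80)/366 = 1105/366.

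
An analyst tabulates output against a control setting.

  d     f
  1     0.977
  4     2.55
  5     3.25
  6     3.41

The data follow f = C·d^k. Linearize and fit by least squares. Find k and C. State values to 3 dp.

Taking logs, ln f = k·ln d + ln C, so regress ln f on ln d.
Σln d = 4.7875, Σ(ln d)² = 7.7225, Σln f = 3.3182, Σln d·ln f = 5.3926.
Equations: 7.7225·k + 4.7875·ln C = 5.3926;  4.7875·k + 4·ln C = 3.3182.
Solving (det = 7.9699): k = 0.71328, ln C = -0.02415, so C = exp(-0.02415) = 0.97614.

k = 0.713, C = 0.976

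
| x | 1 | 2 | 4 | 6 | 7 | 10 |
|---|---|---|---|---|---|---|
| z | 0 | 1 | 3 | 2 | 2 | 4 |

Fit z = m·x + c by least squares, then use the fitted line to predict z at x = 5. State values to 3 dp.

Entries of MᵀM: Σx·x = 206, Σx = 30, Σ1 = 6.
Moment sums: Σx·z = 80, Σz = 12.
Determinant 206·6 − 30² = 336.
m = (80·6 − 30·12)/336 = 5/14; c = (206·12 − 30·80)/336 = 3/14.
At x = 5: ẑ = (5/14)·(5) + (3/14)·(1) = 2.

ẑ = 2.000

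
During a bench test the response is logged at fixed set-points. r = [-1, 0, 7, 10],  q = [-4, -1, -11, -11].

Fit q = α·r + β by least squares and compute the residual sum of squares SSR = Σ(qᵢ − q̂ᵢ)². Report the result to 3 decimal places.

Entries of XᵀX: Σr·r = 150, Σr = 16, Σ1 = 4.
And Σr·q = -183, Σq = -27.
Normal equations: [[150, 16]; [16, 4]]·[α, β]ᵀ = [-183, -27]ᵀ.
Δ = 150·4 − 16² = 344.
α = ((-183)·4 − 16·(-27))/344 = -75/86; β = (150·(-27) − 16·(-183))/344 = -561/172.
Residuals: -277/172, 389/172, -281/172, 169/172; SSR = 1951/172.

SSR = 11.343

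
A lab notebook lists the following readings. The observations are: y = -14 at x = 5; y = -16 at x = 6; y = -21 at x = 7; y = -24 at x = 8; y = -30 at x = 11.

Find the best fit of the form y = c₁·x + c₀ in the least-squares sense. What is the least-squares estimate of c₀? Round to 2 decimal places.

MᵀM·[c₁, c₀]ᵀ = Mᵀy reads: 295·c₁ + 37·c₀ = -835;  37·c₁ + 5·c₀ = -105.
(Σx·x = 295, Σx = 37, Σ1 = 5, Σx·y = -835, Σy = -105.)
Δ = 295·5 − 37² = 106.
c₁ = ((-835)·5 − 37·(-105))/106 = -145/53; c₀ = (295·(-105) − 37·(-835))/106 = -40/53.

c₀ = -0.75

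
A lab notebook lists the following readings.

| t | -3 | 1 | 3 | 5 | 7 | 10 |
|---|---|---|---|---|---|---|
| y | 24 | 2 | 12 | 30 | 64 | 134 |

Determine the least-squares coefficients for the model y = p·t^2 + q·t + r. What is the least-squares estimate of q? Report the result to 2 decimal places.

q = -2.15

With design matrix X, XᵀX = [[13189, 1469, 193]; [1469, 193, 23]; [193, 23, 6]] and Xᵀy = [17612, 1904, 266]ᵀ.
Inverting the 3×3 Gram matrix, [p, q, r]ᵀ = [228382/150105, -64456/30021, 181258/50035]ᵀ.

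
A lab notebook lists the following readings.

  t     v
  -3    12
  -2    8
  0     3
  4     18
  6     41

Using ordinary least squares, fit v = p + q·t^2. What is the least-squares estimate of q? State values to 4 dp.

q = 1.0423

The normal equations are: 5·p + 65·q = 82;  65·p + 1649·q = 1904.
Δ = 5·1649 − 65² = 4020.
p = (82·1649 − 65·1904)/4020 = 5729/2010; q = (5·1904 − 65·82)/4020 = 419/402.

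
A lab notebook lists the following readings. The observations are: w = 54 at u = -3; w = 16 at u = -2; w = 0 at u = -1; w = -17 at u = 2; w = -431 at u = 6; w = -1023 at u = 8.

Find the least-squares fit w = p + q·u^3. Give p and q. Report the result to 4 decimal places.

The normal system XᵀX·[p, q]ᵀ = Xᵀw is [[6, 700]; [700, 309658]]·[p, q]ᵀ = [-1401, -618594]ᵀ.
det = 6·309658 − 700² = 1367948.
p = ((-1401)·309658 − 700·(-618594))/1367948 = -407529/683974; q = (6·(-618594) − 700·(-1401))/1367948 = -682716/341987.

p = -0.5958, q = -1.9963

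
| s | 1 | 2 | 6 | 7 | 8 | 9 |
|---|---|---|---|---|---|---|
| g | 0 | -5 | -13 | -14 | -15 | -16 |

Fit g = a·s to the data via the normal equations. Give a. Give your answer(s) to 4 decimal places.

a = -1.9149

The normal equations are: 235·a = -450.
Hence a = -450 / 235 ≈ -1.91489.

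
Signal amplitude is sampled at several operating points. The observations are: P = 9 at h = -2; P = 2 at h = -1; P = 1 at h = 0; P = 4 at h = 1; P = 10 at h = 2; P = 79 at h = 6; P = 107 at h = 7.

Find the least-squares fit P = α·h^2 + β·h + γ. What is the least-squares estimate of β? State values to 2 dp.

β = 0.38

Setting ∂/∂α … = 0 gives: 3731·α + 559·β + 95·γ = 8169;  559·α + 95·β + 13·γ = 1227;  95·α + 13·β + 7·γ = 212.
Solving the 3×3 system (Gaussian elimination) gives α = 65537/31094, β = 11821/31094, γ = 15160/15547.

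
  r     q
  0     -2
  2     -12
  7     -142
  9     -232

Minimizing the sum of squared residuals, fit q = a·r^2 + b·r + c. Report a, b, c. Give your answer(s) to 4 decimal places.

From the data, Σr^2·r^2 = 8978, Σr^2·r = 1080, Σr^2 = 134, Σr·r = 134, Σr = 18, Σ1 = 4.
Moment sums: Σr^2·q = -25798, Σr·q = -3106, Σq = -388.
Row-reducing yields a = -20/7, b = 20/371, c = -81/53.

a = -2.8571, b = 0.0539, c = -1.5283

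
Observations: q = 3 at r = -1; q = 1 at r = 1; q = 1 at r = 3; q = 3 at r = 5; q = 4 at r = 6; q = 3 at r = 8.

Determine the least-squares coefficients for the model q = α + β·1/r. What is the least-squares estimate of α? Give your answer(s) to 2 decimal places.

α = 2.64

Forming XᵀX = [[6, 33/40]; [33/40, 31601/14400]] and Xᵀq = [15, -1/40]ᵀ gives XᵀX·[α, β]ᵀ = Xᵀq.
det = 6·(31601/14400) − (33/40)² = 11987/960.
α = (15·(31601/14400) − (33/40)·(-1/40))/(11987/960) = 158104/59935; β = (6·(-1/40) − (33/40)·15)/(11987/960) = -12024/11987.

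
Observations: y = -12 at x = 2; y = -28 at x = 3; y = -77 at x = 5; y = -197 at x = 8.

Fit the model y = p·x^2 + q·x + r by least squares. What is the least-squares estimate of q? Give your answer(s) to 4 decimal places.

q = -0.3485

Normal-equation sums: Σx^2·x^2 = 4818, Σx^2·x = 672, Σx^2 = 102, Σx·x = 102, Σx = 18, Σ1 = 4.
Right-hand side: Σx^2·y = -14833, Σx·y = -2069, Σy = -314.
Normal equations: [[4818, 672, 102]; [672, 102, 18]; [102, 18, 4]]·[p, q, r]ᵀ = [-14833, -2069, -314]ᵀ.
Row-reducing yields p = -67/22, q = -23/66, r = 8/11.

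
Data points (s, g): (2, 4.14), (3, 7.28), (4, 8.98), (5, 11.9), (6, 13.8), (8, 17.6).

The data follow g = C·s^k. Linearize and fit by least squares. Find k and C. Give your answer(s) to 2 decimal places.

k = 1.03, C = 2.17

Taking logs, ln g = k·ln s + ln C, so regress ln g on ln s.
Σln s = 8.6587, Σ(ln s)² = 13.7340, Σln g = 13.5699, Σln s·ln g = 20.8608.
Equations: 13.7340·k + 8.6587·ln C = 20.8608;  8.6587·k + 6·ln C = 13.5699.
Solving (det = 7.4309): k = 1.03175, ln C = 0.77272, so C = exp(0.77272) = 2.16564.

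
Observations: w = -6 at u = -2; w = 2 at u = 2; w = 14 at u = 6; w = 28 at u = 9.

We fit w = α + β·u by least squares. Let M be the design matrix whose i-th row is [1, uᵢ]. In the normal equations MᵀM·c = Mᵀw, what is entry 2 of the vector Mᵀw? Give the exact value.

352

Entry 2 ↔ basis u, so (Mᵀw)_{2} = Σᵢ (u)·wᵢ = (-2)·(-6) + (2)·(2) + (6)·(14) + (9)·(28) = 352.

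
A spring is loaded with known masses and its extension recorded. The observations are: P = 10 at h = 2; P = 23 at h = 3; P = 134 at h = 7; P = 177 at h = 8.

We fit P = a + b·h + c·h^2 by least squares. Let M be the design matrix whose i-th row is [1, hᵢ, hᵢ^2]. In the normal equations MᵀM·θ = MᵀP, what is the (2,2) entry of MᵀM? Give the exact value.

126

Row 2 ↔ basis h, column 2 ↔ basis h, so (MᵀM)_{2,2} = Σᵢ (h)·(h) = (2)·(2) + (3)·(3) + (7)·(7) + (8)·(8) = 126.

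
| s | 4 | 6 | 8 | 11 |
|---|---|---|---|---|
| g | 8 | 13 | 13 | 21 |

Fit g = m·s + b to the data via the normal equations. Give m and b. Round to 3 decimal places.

m = 1.729, b = 1.215

Normal-equation sums: Σs·s = 237, Σs = 29, Σ1 = 4.
And Σs·g = 445, Σg = 55.
MᵀM·[m, b]ᵀ = Mᵀg becomes [[237, 29]; [29, 4]]·[m, b]ᵀ = [445, 55]ᵀ.
Δ = 237·4 − 29² = 107.
m = (445·4 − 29·55)/107 = 185/107; b = (237·55 − 29·445)/107 = 130/107.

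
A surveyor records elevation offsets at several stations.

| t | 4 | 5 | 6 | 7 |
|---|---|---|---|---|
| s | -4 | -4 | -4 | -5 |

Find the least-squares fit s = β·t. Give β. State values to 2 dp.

Setting ∂/∂β … = 0 gives: 126·β = -95.
β = (-95)/126 = -0.753968.

β = -0.75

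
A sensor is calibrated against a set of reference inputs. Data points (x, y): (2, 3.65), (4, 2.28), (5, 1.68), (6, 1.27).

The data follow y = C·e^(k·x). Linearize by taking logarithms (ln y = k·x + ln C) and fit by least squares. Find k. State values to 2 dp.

With ln yᵢ as the transformed response and xᵢ as the regressor:
XᵀX = [[81.0000, 17.0000]; [17.0000, 4]], rhs = [9.9142, 2.8767]ᵀ  (here Σx = 17.0000, Σ(x)² = 81.0000, Σln y = 2.8767, Σx·ln y = 9.9142).
Δ = 81.0000·4 − (17.0000)² = 35.0000; k = (9.9142·4 − 17.0000·2.8767)/35.0000 = -0.26421, ln C = (81.0000·2.8767 − 17.0000·9.9142)/35.0000 = 1.84206.

k = -0.26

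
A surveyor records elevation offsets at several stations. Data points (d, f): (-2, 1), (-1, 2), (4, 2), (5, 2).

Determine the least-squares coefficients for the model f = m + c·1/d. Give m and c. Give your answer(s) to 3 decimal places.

m = 1.808, c = 0.221

The normal system XᵀX·[m, c]ᵀ = Xᵀf is [[4, -21/20]; [-21/20, 541/400]]·[m, c]ᵀ = [7, -8/5]ᵀ.
Δ = 4·(541/400) − (-21/20)² = 1723/400.
m = (7·(541/400) − (-21/20)·(-8/5))/(1723/400) = 3115/1723; c = (4·(-8/5) − (-21/20)·7)/(1723/400) = 380/1723.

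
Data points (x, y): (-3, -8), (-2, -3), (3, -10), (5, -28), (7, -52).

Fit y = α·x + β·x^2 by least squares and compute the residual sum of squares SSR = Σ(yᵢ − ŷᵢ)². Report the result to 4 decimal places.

From the data, Σx·x = 96, Σx·x^2 = 460, Σx^2·x^2 = 3204.
And Σx·y = -504, Σx^2·y = -3422.
MᵀM·[α, β]ᵀ = Mᵀy becomes [[96, 460]; [460, 3204]]·[α, β]ᵀ = [-504, -3422]ᵀ.
det = 96·3204 − 460² = 95984.
α = ((-504)·3204 − 460·(-3422))/95984 = -5087/11998; β = (96·(-3422) − 460·(-504))/95984 = -6042/5999.
Residuals: -2489/11998, 1084/5999, 4037/11998, -8409/11998, 547/1714; SSR = 4691/5999.

SSR = 0.7820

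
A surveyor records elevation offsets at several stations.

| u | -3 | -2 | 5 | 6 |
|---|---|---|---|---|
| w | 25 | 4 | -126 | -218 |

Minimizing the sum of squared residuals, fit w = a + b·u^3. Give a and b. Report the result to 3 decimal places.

a = -2.669, b = -0.995

XᵀX·[a, b]ᵀ = Xᵀw reads: 4·a + 306·b = -315;  306·a + 63074·b = -63545.
(Σ1 = 4, Σu^3 = 306, Σu^3·u^3 = 63074, Σw = -315, Σu^3·w = -63545.)
Eliminating b: 63074·(row 1) − 306·(row 2) gives 158660·a = 63074·(-315) − 306·(-63545) = -423540, so a = -21177/7933.
Then b = ((-63545) − 306·(-21177/7933))/63074 = -15779/15866.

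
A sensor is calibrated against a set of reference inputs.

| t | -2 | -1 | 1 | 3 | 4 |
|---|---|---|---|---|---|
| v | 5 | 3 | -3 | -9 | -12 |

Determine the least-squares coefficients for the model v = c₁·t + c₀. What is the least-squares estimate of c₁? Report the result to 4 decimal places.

Sums needed: Σt·t = 31, Σt = 5, Σ1 = 5.
For Xᵀv: Σt·v = -91, Σv = -16.
Normal equations: [[31, 5]; [5, 5]]·[c₁, c₀]ᵀ = [-91, -16]ᵀ.
Δ = 31·5 − 5² = 130.
c₁ = ((-91)·5 − 5·(-16))/130 = -75/26; c₀ = (31·(-16) − 5·(-91))/130 = -41/130.

c₁ = -2.8846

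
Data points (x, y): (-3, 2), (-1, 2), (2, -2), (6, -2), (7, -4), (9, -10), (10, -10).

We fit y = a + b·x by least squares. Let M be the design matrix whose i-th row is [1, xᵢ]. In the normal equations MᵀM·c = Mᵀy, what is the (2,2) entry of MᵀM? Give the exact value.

Row 2 ↔ basis x, column 2 ↔ basis x, so (MᵀM)_{2,2} = Σᵢ (x)·(x) = (-3)·(-3) + (-1)·(-1) + (2)·(2) + (6)·(6) + (7)·(7) + (9)·(9) + (10)·(10) = 280.

280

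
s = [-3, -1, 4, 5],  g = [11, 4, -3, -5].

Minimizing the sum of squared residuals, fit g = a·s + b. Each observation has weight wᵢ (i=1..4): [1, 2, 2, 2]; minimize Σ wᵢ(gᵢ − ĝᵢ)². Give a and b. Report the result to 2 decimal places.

a = -1.75, b = 3.68

The normal equations are: 93·a + 13·b = -115;  13·a + 7·b = 3.
Δ = 93·7 − 13² = 482.
a = ((-115)·7 − 13·3)/482 = -422/241; b = (93·3 − 13·(-115))/482 = 887/241.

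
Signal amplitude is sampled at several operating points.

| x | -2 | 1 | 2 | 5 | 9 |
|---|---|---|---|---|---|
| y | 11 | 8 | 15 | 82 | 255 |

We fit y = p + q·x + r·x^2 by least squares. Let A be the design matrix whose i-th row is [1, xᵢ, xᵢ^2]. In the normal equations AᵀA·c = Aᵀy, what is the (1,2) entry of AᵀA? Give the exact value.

Row 1 ↔ basis 1, column 2 ↔ basis x, so (AᵀA)_{1,2} = Σᵢ x = (1)·(-2) + (1)·(1) + (1)·(2) + (1)·(5) + (1)·(9) = 15.

15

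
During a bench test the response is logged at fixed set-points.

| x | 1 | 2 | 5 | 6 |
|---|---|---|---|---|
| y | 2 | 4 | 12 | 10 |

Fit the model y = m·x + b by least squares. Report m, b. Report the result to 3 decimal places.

AᵀA·[m, b]ᵀ = Aᵀy reads: 66·m + 14·b = 130;  14·m + 4·b = 28.
(Σx·x = 66, Σx = 14, Σ1 = 4, Σx·y = 130, Σy = 28.)
Eliminating b: 4·(row 1) − 14·(row 2) gives 68·m = 4·130 − 14·28 = 128, so m = 32/17.
Then b = (28 − 14·(32/17))/4 = 7/17.

m = 1.882, b = 0.412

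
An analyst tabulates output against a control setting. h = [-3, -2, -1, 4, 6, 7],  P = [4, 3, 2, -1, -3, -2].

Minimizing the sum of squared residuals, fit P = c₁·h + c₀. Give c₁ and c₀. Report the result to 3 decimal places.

c₁ = -0.649, c₀ = 1.689

Normal-equation sums: Σh·h = 115, Σh = 11, Σ1 = 6.
Moment sums: Σh·P = -56, ΣP = 3.
Δ = 115·6 − 11² = 569.
c₁ = ((-56)·6 − 11·3)/569 = -369/569; c₀ = (115·3 − 11·(-56))/569 = 961/569.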